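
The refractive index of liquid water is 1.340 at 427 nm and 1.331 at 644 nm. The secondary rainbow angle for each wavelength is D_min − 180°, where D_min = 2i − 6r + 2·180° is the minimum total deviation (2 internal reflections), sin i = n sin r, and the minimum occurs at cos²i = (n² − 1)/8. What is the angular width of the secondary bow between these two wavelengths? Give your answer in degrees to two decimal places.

At 427 nm (n = 1.340): cos²i = 0.09945 → i = 71.618°, r = 45.088°, D_min = 232.709°, rainbow angle = 52.709°.
At 644 nm (n = 1.331): cos²i = 0.09645 → i = 71.907°, r = 45.575°, D_min = 230.365°, rainbow angle = 50.365°.
Angular width = |52.709° − 50.365°| = 2.344°.

2.34°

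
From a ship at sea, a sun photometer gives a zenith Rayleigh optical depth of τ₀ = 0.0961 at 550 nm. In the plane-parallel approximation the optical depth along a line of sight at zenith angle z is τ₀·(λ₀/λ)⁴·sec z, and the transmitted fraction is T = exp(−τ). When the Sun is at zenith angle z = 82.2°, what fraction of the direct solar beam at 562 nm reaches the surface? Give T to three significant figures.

0.522

sec 82.2° = 7.3684.
τ = 0.0961 × (550/562)⁴ × 7.3684 = 0.0961 × 0.9173 × 7.3684 = 0.6495.
T = exp(−0.6495) = 0.5223.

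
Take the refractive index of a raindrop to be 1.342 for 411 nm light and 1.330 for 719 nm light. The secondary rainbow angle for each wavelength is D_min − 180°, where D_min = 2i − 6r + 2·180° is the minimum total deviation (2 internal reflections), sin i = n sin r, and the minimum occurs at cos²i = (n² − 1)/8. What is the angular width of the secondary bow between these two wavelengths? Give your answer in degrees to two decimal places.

At 411 nm (n = 1.342): cos²i = 0.10012 → i = 71.554°, r = 44.981°, D_min = 233.222°, rainbow angle = 53.222°.
At 719 nm (n = 1.330): cos²i = 0.09611 → i = 71.940°, r = 45.630°, D_min = 230.101°, rainbow angle = 50.101°.
Angular width = |53.222° − 50.101°| = 3.121°.

3.12°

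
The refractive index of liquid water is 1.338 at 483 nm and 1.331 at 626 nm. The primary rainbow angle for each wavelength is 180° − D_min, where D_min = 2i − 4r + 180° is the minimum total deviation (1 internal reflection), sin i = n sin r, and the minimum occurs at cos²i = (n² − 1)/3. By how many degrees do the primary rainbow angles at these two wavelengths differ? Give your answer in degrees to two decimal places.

1.01°

At 483 nm (n = 1.338): cos²i = 0.26341 → i = 59.120°, r = 39.899°, D_min = 138.643°, rainbow angle = 41.357°.
At 626 nm (n = 1.331): cos²i = 0.25719 → i = 59.527°, r = 40.356°, D_min = 137.630°, rainbow angle = 42.370°.
Angular width = |41.357° − 42.370°| = 1.013°.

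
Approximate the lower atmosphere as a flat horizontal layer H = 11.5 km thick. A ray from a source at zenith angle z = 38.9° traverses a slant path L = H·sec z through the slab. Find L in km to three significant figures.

sec z = 1/cos 38.9° = 1.2849.
L = 11.5 × 1.2849 = 14.777 km.

14.8 km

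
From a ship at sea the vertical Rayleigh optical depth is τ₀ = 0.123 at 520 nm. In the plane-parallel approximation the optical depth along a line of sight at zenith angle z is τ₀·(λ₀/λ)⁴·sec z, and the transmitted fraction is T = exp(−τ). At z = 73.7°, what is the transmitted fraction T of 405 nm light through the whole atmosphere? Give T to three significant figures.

sec 73.7° = 3.5629.
τ = 0.123 × (520/405)⁴ × 3.5629 = 0.123 × 2.7176 × 3.5629 = 1.1910.
T = exp(−1.1910) = 0.3039.

0.304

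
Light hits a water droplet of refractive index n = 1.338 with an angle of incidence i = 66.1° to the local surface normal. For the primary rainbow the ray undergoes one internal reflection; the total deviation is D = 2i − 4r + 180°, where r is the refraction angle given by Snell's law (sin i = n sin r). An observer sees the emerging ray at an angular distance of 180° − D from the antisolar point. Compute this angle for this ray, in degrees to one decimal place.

40.2°

sin r = sin 66.1° / 1.338 = 0.9143/1.338 = 0.6833; r = 43.10°.
D = 2·66.1° − 4·43.10° + 180° = 132.20° − 172.41° + 180° = 139.79°.
Angle from antisolar point = 180° − D = 40.21°.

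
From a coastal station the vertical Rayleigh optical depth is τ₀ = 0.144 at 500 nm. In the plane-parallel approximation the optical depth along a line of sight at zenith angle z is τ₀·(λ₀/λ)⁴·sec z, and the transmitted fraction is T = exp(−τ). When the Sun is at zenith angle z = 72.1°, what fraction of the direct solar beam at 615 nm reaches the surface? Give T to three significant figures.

sec 72.1° = 3.2535.
τ = 0.144 × (500/615)⁴ × 3.2535 = 0.144 × 0.4369 × 3.2535 = 0.2047.
T = exp(−0.2047) = 0.8149.

0.815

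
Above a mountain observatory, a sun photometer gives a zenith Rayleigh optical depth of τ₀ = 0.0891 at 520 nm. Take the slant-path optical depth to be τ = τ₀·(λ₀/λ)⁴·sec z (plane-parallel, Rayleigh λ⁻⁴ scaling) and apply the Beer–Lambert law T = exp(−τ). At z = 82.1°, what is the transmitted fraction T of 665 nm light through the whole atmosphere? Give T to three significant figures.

sec 82.1° = 7.2757.
τ = 0.0891 × (520/665)⁴ × 7.2757 = 0.0891 × 0.3739 × 7.2757 = 0.2424.
T = exp(−0.2424) = 0.7848.

0.785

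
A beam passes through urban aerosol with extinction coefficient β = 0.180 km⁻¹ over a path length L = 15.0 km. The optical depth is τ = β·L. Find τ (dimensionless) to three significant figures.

τ = β·L = 0.180 × 15.0 = 2.7000.

2.70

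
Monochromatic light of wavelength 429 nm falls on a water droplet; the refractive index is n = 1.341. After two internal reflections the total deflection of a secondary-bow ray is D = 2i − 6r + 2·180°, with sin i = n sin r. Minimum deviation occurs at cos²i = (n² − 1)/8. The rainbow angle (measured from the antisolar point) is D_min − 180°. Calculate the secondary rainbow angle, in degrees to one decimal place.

53.0°

cos²i = (1.79828 − 1)/8 = 0.09979; i = arccos(0.31589) = 71.586°.
sin r = sin 71.586°/1.341 = 0.70753; r = 45.034°.
D_min = 2·71.586° − 6·45.034° + 360° = 232.966°.
Rainbow angle = D_min − 180° = 52.966°.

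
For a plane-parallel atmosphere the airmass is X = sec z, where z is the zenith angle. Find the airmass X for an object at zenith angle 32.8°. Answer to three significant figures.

1.19

X = sec z = 1/cos 32.8° = 1/0.8406 = 1.1897.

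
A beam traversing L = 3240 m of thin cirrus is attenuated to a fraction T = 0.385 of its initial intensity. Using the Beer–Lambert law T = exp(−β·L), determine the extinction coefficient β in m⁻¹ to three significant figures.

0.000295 m⁻¹

Beer–Lambert: T = exp(−βL) ⇒ β = −ln(T)/L = −ln(0.385)/3240 = 0.9545/3240 = 0.0002946 m⁻¹.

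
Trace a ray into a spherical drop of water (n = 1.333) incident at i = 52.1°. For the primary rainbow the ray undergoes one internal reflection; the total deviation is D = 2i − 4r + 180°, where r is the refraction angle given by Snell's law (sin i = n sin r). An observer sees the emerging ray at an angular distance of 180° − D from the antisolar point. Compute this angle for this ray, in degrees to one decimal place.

41.0°

sin r = sin 52.1° / 1.333 = 0.7891/1.333 = 0.5920; r = 36.30°.
D = 2·52.1° − 4·36.30° + 180° = 104.20° − 145.19° + 180° = 139.01°.
Angle from antisolar point = 180° − D = 40.99°.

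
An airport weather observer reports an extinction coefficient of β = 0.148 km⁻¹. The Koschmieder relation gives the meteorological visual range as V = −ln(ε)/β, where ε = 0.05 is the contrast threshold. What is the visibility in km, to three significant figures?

V = −ln(0.05) / 0.148 = 2.996 / 0.148 = 20.2414 km.

20.2 km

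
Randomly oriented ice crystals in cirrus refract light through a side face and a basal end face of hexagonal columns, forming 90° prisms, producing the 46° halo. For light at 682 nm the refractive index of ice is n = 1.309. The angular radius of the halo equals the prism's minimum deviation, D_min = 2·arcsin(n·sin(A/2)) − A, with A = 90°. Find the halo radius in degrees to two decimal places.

n·sin(A/2) = 1.309 × sin 45° = 1.309 × 0.7071 = 0.9256.
D_min = 2·arcsin(0.9256) − 90° = 2 × 67.759° − 90° = 45.519°.

45.52°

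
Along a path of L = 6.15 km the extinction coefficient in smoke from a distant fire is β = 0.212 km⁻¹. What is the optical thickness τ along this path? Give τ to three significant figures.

1.30

τ = β·L = 0.212 × 6.15 = 1.3038.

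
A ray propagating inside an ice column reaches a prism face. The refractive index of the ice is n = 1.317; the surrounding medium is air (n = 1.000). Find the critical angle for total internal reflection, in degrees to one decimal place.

49.4°

sin θ_c = n_air / n = 1.000 / 1.317 = 0.7593.
θ_c = arcsin(0.7593) = 49.40°.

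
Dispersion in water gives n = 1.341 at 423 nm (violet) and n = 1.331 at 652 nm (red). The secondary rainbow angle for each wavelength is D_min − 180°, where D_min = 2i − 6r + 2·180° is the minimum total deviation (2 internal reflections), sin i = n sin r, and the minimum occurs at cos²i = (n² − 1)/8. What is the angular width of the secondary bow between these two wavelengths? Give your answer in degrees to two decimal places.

At 423 nm (n = 1.341): cos²i = 0.09979 → i = 71.586°, r = 45.034°, D_min = 232.966°, rainbow angle = 52.966°.
At 652 nm (n = 1.331): cos²i = 0.09645 → i = 71.907°, r = 45.575°, D_min = 230.365°, rainbow angle = 50.365°.
Angular width = |52.966° − 50.365°| = 2.601°.

2.60°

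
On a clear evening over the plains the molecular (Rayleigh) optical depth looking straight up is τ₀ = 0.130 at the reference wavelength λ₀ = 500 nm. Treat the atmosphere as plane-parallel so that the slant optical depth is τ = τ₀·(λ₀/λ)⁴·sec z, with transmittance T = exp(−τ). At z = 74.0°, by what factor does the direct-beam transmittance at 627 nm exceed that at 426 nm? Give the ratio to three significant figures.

Airmass: sec 74.0° = 3.6280.
τ(627 nm) = 0.130 × (500/627)⁴ × 3.6280 = 0.130 × 0.4044 × 3.6280 = 0.1907.
τ(426 nm) = 0.130 × (500/426)⁴ × 3.6280 = 0.130 × 1.8978 × 3.6280 = 0.8950.
T(627)/T(426) = exp(τ_B − τ_A) = exp(0.7043) = 2.0225.

2.02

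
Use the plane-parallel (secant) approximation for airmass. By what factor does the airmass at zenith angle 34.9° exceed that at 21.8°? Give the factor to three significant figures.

1.13

X(34.9°)/X(21.8°) = sec 34.9° / sec 21.8° = cos 21.8° / cos 34.9° = 0.9285/0.8202 = 1.1321.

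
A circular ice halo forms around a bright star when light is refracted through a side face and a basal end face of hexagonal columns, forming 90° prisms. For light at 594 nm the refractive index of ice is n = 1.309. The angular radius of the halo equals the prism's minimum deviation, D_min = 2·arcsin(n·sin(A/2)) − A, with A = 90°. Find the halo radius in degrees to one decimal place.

45.5°

n·sin(A/2) = 1.309 × sin 45° = 1.309 × 0.7071 = 0.9256.
D_min = 2·arcsin(0.9256) − 90° = 2 × 67.759° − 90° = 45.519°.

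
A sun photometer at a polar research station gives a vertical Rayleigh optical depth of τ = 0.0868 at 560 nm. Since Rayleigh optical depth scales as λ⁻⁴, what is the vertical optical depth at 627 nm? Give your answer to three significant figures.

τ(627 nm) = τ(560 nm) × (560/627)⁴ = 0.0868 × (0.8931)⁴ = 0.0868 × 0.6363 = 0.0552.

0.0552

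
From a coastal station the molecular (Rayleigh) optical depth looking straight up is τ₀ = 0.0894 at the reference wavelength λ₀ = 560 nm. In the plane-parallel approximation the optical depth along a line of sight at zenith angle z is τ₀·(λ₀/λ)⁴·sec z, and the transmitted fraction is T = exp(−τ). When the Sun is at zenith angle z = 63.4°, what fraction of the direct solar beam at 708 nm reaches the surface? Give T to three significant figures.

sec 63.4° = 2.2333.
τ = 0.0894 × (560/708)⁴ × 2.2333 = 0.0894 × 0.3914 × 2.2333 = 0.0781.
T = exp(−0.0781) = 0.9248.

0.925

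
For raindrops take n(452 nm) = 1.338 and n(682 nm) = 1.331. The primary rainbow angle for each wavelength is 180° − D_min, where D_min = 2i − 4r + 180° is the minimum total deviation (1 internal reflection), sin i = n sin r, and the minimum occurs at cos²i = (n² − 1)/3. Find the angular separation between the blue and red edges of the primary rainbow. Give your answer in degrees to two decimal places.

1.01°

At 452 nm (n = 1.338): cos²i = 0.26341 → i = 59.120°, r = 39.899°, D_min = 138.643°, rainbow angle = 41.357°.
At 682 nm (n = 1.331): cos²i = 0.25719 → i = 59.527°, r = 40.356°, D_min = 137.630°, rainbow angle = 42.370°.
Angular width = |41.357° − 42.370°| = 1.013°.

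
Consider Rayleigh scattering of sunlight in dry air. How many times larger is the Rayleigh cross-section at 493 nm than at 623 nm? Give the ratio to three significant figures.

2.55

Rayleigh scattering ∝ λ⁻⁴, so the ratio of coefficients is the inverse fourth power of the wavelength ratio.
σ(493)/σ(623) = (623/493)⁴ = (1.2637)⁴ = 2.55.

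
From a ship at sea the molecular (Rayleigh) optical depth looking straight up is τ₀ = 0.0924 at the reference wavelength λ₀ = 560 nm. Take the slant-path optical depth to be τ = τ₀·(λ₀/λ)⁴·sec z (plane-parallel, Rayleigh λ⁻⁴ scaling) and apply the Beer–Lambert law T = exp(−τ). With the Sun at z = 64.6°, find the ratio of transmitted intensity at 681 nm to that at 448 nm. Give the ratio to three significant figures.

1.53

Airmass: sec 64.6° = 2.3314.
τ(681 nm) = 0.0924 × (560/681)⁴ × 2.3314 = 0.0924 × 0.4573 × 2.3314 = 0.0985.
τ(448 nm) = 0.0924 × (560/448)⁴ × 2.3314 = 0.0924 × 2.4414 × 2.3314 = 0.5259.
T(681)/T(448) = exp(τ_B − τ_A) = exp(0.4274) = 1.5333.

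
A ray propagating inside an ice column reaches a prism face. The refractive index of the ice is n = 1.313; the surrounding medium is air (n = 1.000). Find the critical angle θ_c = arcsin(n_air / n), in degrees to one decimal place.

49.6°

sin θ_c = n_air / n = 1.000 / 1.313 = 0.7616.
θ_c = arcsin(0.7616) = 49.61°.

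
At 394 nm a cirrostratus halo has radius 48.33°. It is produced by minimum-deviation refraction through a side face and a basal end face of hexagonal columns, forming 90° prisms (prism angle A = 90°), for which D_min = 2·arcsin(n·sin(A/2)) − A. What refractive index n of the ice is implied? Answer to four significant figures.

1.322

Rearranging: n = sin((D_min + A)/2) / sin(A/2).
(D_min + A)/2 = (48.33° + 90°)/2 = 69.165°.
n = sin 69.165° / sin 45° = 0.9346 / 0.7071 = 1.3217.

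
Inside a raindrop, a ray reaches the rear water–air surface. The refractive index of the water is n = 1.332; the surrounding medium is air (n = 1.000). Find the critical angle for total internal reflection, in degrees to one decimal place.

sin θ_c = n_air / n = 1.000 / 1.332 = 0.7508.
θ_c = arcsin(0.7508) = 48.66°.

48.7°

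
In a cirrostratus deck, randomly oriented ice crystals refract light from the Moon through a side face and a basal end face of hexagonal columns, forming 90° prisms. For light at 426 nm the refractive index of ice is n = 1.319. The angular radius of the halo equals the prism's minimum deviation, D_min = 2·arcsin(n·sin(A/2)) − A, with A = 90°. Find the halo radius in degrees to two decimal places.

47.71°

n·sin(A/2) = 1.319 × sin 45° = 1.319 × 0.7071 = 0.9327.
D_min = 2·arcsin(0.9327) − 90° = 2 × 68.856° − 90° = 47.711°.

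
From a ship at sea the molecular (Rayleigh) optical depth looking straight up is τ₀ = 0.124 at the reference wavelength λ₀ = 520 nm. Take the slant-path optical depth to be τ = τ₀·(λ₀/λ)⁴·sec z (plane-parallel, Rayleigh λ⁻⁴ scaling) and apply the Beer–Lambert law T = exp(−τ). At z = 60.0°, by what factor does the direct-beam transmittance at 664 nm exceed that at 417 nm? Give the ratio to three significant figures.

1.66

Airmass: sec 60.0° = 2.0000.
τ(664 nm) = 0.124 × (520/664)⁴ × 2.0000 = 0.124 × 0.3761 × 2.0000 = 0.0933.
τ(417 nm) = 0.124 × (520/417)⁴ × 2.0000 = 0.124 × 2.4181 × 2.0000 = 0.5997.
T(664)/T(417) = exp(τ_B − τ_A) = exp(0.5064) = 1.6593.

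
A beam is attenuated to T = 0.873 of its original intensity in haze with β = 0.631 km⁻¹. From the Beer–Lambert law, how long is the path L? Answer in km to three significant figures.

Beer–Lambert: T = exp(−βL) ⇒ L = −ln(T)/β = −ln(0.873)/0.631 = 0.1358/0.631 = 0.2152 km.

0.215 km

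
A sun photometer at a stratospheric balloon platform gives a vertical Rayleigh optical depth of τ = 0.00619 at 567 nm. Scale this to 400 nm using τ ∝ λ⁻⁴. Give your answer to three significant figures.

τ(400 nm) = τ(567 nm) × (567/400)⁴ = 0.00619 × (1.4175)⁴ = 0.00619 × 4.0373 = 0.0250.

0.0250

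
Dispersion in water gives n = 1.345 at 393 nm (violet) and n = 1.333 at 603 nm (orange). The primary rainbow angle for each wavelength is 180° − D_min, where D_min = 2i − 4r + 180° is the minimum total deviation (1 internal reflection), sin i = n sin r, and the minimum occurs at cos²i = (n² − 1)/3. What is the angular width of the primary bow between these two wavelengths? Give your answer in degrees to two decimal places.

1.71°

At 393 nm (n = 1.345): cos²i = 0.26967 → i = 58.715°, r = 39.448°, D_min = 139.635°, rainbow angle = 40.365°.
At 603 nm (n = 1.333): cos²i = 0.25896 → i = 59.410°, r = 40.225°, D_min = 137.922°, rainbow angle = 42.078°.
Angular width = |40.365° − 42.078°| = 1.713°.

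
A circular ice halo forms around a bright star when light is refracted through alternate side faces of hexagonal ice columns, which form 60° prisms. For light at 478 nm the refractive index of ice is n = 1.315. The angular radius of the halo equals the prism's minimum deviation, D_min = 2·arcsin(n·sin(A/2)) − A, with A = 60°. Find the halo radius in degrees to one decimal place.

n·sin(A/2) = 1.315 × sin 30° = 1.315 × 0.5000 = 0.6575.
D_min = 2·arcsin(0.6575) − 60° = 2 × 41.109° − 60° = 22.219°.

22.2°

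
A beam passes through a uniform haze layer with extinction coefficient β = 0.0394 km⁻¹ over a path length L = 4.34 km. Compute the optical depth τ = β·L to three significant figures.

0.171

τ = β·L = 0.0394 × 4.34 = 0.1710.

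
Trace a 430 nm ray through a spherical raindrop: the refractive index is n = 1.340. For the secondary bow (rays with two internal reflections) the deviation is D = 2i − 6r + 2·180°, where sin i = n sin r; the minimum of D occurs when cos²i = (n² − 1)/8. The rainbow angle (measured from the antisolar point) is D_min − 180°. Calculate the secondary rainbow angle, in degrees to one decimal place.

52.7°

cos²i = (1.79560 − 1)/8 = 0.09945; i = arccos(0.31536) = 71.618°.
sin r = sin 71.618°/1.340 = 0.70819; r = 45.088°.
D_min = 2·71.618° − 6·45.088° + 360° = 232.709°.
Rainbow angle = D_min − 180° = 52.709°.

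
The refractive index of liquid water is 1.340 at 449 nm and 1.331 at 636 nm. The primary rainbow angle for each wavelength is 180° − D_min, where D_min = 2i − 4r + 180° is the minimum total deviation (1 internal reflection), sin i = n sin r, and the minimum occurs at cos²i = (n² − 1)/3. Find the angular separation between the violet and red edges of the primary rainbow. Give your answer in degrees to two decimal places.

1.30°

At 449 nm (n = 1.340): cos²i = 0.26520 → i = 59.004°, r = 39.770°, D_min = 138.929°, rainbow angle = 41.071°.
At 636 nm (n = 1.331): cos²i = 0.25719 → i = 59.527°, r = 40.356°, D_min = 137.630°, rainbow angle = 42.370°.
Angular width = |41.071° − 42.370°| = 1.299°.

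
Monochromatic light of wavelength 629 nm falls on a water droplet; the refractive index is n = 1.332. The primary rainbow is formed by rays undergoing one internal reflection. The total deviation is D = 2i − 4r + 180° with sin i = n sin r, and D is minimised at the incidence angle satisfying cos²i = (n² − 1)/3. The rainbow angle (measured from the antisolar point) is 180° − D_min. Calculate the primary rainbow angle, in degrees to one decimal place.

42.2°

cos²i = (1.77422 − 1)/3 = 0.25807; i = arccos(0.50801) = 59.469°.
sin r = sin 59.469°/1.332 = 0.64666; r = 40.290°.
D_min = 2·59.469° − 4·40.290° + 180° = 137.776°.
Rainbow angle = 180° − D_min = 42.224°.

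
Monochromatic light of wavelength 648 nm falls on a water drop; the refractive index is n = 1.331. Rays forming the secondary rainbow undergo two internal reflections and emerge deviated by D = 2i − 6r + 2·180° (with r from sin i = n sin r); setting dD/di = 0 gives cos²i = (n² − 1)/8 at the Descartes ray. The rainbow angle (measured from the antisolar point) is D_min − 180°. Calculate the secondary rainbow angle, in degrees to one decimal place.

50.4°

cos²i = (1.77156 − 1)/8 = 0.09645; i = arccos(0.31056) = 71.907°.
sin r = sin 71.907°/1.331 = 0.71417; r = 45.575°.
D_min = 2·71.907° − 6·45.575° + 360° = 230.365°.
Rainbow angle = D_min − 180° = 50.365°.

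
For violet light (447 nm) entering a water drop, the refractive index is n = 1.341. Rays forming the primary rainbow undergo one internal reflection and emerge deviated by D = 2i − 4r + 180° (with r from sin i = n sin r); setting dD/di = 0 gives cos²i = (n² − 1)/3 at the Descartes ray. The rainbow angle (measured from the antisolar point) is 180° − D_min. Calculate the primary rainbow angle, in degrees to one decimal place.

40.9°

cos²i = (1.79828 − 1)/3 = 0.26609; i = arccos(0.51584) = 58.946°.
sin r = sin 58.946°/1.341 = 0.63884; r = 39.705°.
D_min = 2·58.946° − 4·39.705° + 180° = 139.071°.
Rainbow angle = 180° − D_min = 40.929°.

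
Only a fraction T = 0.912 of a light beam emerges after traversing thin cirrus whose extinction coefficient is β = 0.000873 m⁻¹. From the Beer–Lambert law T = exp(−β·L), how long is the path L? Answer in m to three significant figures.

Beer–Lambert: T = exp(−βL) ⇒ L = −ln(T)/β = −ln(0.912)/0.000873 = 0.0921/0.000873 = 105.5 m.

106 m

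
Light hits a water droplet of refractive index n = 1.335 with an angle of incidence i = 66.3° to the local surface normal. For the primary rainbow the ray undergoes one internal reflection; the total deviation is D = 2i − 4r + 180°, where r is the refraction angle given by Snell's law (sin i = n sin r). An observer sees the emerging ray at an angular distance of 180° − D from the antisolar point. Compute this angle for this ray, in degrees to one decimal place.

sin r = sin 66.3° / 1.335 = 0.9157/1.335 = 0.6859; r = 43.31°.
D = 2·66.3° − 4·43.31° + 180° = 132.60° − 173.22° + 180° = 139.38°.
Angle from antisolar point = 180° − D = 40.62°.

40.6°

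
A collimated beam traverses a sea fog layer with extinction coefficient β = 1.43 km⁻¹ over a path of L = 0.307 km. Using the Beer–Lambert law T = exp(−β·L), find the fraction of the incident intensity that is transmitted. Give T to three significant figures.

0.645

τ = β·L = 1.43 × 0.307 = 0.4390.
T = exp(−0.4390) = 0.6447.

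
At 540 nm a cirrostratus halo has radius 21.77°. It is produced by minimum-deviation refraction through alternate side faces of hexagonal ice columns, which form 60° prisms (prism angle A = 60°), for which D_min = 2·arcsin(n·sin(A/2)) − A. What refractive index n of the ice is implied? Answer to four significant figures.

1.309

Rearranging: n = sin((D_min + A)/2) / sin(A/2).
(D_min + A)/2 = (21.77° + 60°)/2 = 40.885°.
n = sin 40.885° / sin 30° = 0.6545 / 0.5000 = 1.3091.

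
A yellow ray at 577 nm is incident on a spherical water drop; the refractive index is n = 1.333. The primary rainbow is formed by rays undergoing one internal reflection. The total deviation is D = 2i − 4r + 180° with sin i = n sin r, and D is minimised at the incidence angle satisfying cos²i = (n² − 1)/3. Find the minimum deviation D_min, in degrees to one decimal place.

137.9°

cos²i = (1.77689 − 1)/3 = 0.25896; i = arccos(0.50888) = 59.410°.
sin r = sin 59.410°/1.333 = 0.64579; r = 40.225°.
D_min = 2·59.410° − 4·40.225° + 180° = 137.922°.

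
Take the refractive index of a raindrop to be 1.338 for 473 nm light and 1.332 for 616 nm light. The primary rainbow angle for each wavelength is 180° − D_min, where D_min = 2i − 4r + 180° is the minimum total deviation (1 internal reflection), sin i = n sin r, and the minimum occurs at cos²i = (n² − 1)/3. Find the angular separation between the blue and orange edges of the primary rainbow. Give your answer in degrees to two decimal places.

At 473 nm (n = 1.338): cos²i = 0.26341 → i = 59.120°, r = 39.899°, D_min = 138.643°, rainbow angle = 41.357°.
At 616 nm (n = 1.332): cos²i = 0.25807 → i = 59.469°, r = 40.290°, D_min = 137.776°, rainbow angle = 42.224°.
Angular width = |41.357° − 42.224°| = 0.867°.

0.87°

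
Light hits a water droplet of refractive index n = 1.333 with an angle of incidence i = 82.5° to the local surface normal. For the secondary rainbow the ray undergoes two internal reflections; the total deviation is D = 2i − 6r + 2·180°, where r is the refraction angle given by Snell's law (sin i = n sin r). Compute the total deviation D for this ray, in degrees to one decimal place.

236.7°

sin r = sin 82.5° / 1.333 = 0.9914/1.333 = 0.7438; r = 48.05°.
D = 2·82.5° − 6·48.05° + 2·180° = 165.00° − 288.32° + 360° = 236.68°.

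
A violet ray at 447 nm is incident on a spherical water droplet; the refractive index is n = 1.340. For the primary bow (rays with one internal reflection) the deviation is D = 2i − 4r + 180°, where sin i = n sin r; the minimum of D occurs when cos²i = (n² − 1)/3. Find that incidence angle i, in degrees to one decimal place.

59.0°

cos²i = (1.340² − 1)/3 = (1.79560 − 1)/3 = 0.26520.
cos i = 0.51498, so i = 59.004°.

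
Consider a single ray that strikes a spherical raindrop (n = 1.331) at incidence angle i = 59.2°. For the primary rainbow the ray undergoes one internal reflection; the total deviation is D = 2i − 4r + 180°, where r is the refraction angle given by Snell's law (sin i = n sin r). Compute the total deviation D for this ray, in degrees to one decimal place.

137.6°

sin r = sin 59.2° / 1.331 = 0.8590/1.331 = 0.6453; r = 40.19°.
D = 2·59.2° − 4·40.19° + 180° = 118.40° − 160.77° + 180° = 137.63°.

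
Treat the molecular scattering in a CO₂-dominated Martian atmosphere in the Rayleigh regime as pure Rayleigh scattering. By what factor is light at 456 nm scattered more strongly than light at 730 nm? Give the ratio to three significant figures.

6.57

Rayleigh scattering ∝ λ⁻⁴, so the ratio of coefficients is the inverse fourth power of the wavelength ratio.
σ(456)/σ(730) = (730/456)⁴ = (1.6009)⁴ = 6.568.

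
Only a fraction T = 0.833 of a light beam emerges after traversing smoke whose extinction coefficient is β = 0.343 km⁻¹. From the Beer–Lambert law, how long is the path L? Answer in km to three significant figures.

Beer–Lambert: T = exp(−βL) ⇒ L = −ln(T)/β = −ln(0.833)/0.343 = 0.1827/0.343 = 0.5327 km.

0.533 km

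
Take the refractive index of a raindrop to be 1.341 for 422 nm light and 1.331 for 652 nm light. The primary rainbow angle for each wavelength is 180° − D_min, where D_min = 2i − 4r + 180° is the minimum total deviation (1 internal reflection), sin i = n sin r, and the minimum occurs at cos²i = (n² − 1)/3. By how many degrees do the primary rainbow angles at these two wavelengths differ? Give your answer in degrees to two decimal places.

1.44°

At 422 nm (n = 1.341): cos²i = 0.26609 → i = 58.946°, r = 39.705°, D_min = 139.071°, rainbow angle = 40.929°.
At 652 nm (n = 1.331): cos²i = 0.25719 → i = 59.527°, r = 40.356°, D_min = 137.630°, rainbow angle = 42.370°.
Angular width = |40.929° − 42.370°| = 1.441°.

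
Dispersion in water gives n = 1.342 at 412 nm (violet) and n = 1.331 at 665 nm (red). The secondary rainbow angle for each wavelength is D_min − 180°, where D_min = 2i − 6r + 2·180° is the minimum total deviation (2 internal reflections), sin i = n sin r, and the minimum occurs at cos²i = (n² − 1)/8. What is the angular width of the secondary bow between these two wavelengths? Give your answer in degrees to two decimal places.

2.86°

At 412 nm (n = 1.342): cos²i = 0.10012 → i = 71.554°, r = 44.981°, D_min = 233.222°, rainbow angle = 53.222°.
At 665 nm (n = 1.331): cos²i = 0.09645 → i = 71.907°, r = 45.575°, D_min = 230.365°, rainbow angle = 50.365°.
Angular width = |53.222° − 50.365°| = 2.857°.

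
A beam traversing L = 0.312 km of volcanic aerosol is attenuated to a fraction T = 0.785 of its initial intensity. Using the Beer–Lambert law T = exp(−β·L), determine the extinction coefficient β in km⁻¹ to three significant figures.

Beer–Lambert: T = exp(−βL) ⇒ β = −ln(T)/L = −ln(0.785)/0.312 = 0.2421/0.312 = 0.7759 km⁻¹.

0.776 km⁻¹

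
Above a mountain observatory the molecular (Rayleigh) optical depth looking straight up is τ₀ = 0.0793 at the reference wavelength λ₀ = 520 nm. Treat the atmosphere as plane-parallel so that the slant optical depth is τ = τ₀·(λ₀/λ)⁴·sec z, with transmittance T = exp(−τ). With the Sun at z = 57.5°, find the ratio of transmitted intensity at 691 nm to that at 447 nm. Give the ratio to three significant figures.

1.25

Airmass: sec 57.5° = 1.8612.
τ(691 nm) = 0.0793 × (520/691)⁴ × 1.8612 = 0.0793 × 0.3207 × 1.8612 = 0.0473.
τ(447 nm) = 0.0793 × (520/447)⁴ × 1.8612 = 0.0793 × 1.8314 × 1.8612 = 0.2703.
T(691)/T(447) = exp(τ_B − τ_A) = exp(0.2230) = 1.2498.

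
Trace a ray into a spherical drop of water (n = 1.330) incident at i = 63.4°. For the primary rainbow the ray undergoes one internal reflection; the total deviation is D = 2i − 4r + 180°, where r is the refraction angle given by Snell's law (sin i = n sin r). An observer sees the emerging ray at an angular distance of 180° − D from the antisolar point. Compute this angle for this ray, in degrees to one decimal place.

sin r = sin 63.4° / 1.330 = 0.8942/1.330 = 0.6723; r = 42.24°.
D = 2·63.4° − 4·42.24° + 180° = 126.80° − 168.98° + 180° = 137.82°.
Angle from antisolar point = 180° − D = 42.18°.

42.2°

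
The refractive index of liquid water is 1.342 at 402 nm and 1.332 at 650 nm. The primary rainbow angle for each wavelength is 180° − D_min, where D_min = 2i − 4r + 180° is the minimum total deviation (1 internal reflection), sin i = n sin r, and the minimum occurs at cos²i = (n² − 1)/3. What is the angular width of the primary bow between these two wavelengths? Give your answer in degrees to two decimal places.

1.44°

At 402 nm (n = 1.342): cos²i = 0.26699 → i = 58.888°, r = 39.641°, D_min = 139.213°, rainbow angle = 40.787°.
At 650 nm (n = 1.332): cos²i = 0.25807 → i = 59.469°, r = 40.290°, D_min = 137.776°, rainbow angle = 42.224°.
Angular width = |40.787° − 42.224°| = 1.437°.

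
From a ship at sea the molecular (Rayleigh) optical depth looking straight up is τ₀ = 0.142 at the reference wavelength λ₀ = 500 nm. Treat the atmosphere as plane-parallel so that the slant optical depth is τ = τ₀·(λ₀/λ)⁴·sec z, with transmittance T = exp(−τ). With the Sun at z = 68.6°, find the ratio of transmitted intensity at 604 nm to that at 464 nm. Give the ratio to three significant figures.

Airmass: sec 68.6° = 2.7407.
τ(604 nm) = 0.142 × (500/604)⁴ × 2.7407 = 0.142 × 0.4696 × 2.7407 = 0.1828.
τ(464 nm) = 0.142 × (500/464)⁴ × 2.7407 = 0.142 × 1.3484 × 2.7407 = 0.5247.
T(604)/T(464) = exp(τ_B − τ_A) = exp(0.3420) = 1.4077.

1.41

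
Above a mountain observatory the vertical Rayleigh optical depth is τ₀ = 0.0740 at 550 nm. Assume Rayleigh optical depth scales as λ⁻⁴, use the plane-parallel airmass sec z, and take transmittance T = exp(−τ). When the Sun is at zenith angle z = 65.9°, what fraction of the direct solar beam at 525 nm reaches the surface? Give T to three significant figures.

sec 65.9° = 2.4490.
τ = 0.0740 × (550/525)⁴ × 2.4490 = 0.0740 × 1.2045 × 2.4490 = 0.2183.
T = exp(−0.2183) = 0.8039.

0.804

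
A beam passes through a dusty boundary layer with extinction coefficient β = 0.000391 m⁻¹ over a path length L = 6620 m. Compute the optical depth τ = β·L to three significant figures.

2.59

τ = β·L = 0.000391 × 6620 = 2.5884.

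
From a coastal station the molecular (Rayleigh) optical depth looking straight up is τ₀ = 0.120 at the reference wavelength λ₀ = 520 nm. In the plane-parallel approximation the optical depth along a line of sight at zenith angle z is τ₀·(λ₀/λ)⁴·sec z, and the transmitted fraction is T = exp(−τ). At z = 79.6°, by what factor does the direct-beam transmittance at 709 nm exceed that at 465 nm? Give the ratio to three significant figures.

Airmass: sec 79.6° = 5.5396.
τ(709 nm) = 0.120 × (520/709)⁴ × 5.5396 = 0.120 × 0.2894 × 5.5396 = 0.1923.
τ(465 nm) = 0.120 × (520/465)⁴ × 5.5396 = 0.120 × 1.5639 × 5.5396 = 1.0396.
T(709)/T(465) = exp(τ_B − τ_A) = exp(0.8472) = 2.3332.

2.33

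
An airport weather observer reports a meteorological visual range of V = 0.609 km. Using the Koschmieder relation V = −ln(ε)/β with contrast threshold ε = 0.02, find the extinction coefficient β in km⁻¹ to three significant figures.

β = −ln(0.02) / V = 3.912 / 0.609 = 6.4237 km⁻¹.

6.42 km⁻¹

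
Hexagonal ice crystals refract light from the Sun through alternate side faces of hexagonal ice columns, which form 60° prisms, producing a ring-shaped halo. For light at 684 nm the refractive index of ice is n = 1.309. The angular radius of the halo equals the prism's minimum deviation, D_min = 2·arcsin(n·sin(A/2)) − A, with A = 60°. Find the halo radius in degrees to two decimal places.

21.76°

n·sin(A/2) = 1.309 × sin 30° = 1.309 × 0.5000 = 0.6545.
D_min = 2·arcsin(0.6545) − 60° = 2 × 40.882° − 60° = 21.763°.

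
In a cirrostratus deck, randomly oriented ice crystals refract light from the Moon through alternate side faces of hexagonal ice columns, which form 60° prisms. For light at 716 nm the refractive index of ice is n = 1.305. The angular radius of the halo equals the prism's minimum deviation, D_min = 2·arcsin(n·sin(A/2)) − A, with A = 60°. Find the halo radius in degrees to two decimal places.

21.46°

n·sin(A/2) = 1.305 × sin 30° = 1.305 × 0.5000 = 0.6525.
D_min = 2·arcsin(0.6525) − 60° = 2 × 40.730° − 60° = 21.461°.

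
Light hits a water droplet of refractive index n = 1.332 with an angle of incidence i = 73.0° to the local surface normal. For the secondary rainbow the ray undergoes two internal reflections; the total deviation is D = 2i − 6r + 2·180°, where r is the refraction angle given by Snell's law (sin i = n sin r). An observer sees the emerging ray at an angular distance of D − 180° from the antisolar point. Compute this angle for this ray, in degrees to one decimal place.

sin r = sin 73.0° / 1.332 = 0.9563/1.332 = 0.7179; r = 45.89°.
D = 2·73.0° − 6·45.89° + 2·180° = 146.00° − 275.31° + 360° = 230.69°.
Angle from antisolar point = D − 180° = 50.69°.

50.7°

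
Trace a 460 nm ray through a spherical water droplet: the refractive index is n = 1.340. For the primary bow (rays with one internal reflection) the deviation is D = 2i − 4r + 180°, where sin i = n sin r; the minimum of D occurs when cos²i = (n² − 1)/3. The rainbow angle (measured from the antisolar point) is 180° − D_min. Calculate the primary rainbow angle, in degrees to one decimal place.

cos²i = (1.79560 − 1)/3 = 0.26520; i = arccos(0.51498) = 59.004°.
sin r = sin 59.004°/1.340 = 0.63971; r = 39.770°.
D_min = 2·59.004° − 4·39.770° + 180° = 138.929°.
Rainbow angle = 180° − D_min = 41.071°.

41.1°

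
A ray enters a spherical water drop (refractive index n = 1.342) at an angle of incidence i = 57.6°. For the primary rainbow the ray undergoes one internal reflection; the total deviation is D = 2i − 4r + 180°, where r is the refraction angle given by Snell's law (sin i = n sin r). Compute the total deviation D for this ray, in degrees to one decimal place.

139.2°

sin r = sin 57.6° / 1.342 = 0.8443/1.342 = 0.6292; r = 38.99°.
D = 2·57.6° − 4·38.99° + 180° = 115.20° − 155.95° + 180° = 139.25°.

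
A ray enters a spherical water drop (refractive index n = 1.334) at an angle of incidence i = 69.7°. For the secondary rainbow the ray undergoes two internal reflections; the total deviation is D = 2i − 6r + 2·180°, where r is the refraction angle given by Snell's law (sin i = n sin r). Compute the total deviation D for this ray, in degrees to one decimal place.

231.4°

sin r = sin 69.7° / 1.334 = 0.9379/1.334 = 0.7031; r = 44.67°.
D = 2·69.7° − 6·44.67° + 2·180° = 139.40° − 268.04° + 360° = 231.36°.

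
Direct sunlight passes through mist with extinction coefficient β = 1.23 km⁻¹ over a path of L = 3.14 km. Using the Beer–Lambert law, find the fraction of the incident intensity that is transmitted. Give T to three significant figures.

0.0210

τ = β·L = 1.23 × 3.14 = 3.8622.
T = exp(−3.8622) = 0.0210.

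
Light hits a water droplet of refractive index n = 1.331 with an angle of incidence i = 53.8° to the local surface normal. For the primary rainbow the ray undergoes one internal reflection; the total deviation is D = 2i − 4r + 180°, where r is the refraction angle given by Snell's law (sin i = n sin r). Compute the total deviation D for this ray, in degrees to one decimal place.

sin r = sin 53.8° / 1.331 = 0.8070/1.331 = 0.6063; r = 37.32°.
D = 2·53.8° − 4·37.32° + 180° = 107.60° − 149.28° + 180° = 138.32°.

138.3°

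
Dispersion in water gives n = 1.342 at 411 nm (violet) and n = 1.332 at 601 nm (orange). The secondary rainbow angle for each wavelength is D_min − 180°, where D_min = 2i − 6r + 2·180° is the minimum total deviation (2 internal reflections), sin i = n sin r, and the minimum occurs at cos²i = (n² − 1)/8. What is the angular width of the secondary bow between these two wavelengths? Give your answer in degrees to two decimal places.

2.59°

At 411 nm (n = 1.342): cos²i = 0.10012 → i = 71.554°, r = 44.981°, D_min = 233.222°, rainbow angle = 53.222°.
At 601 nm (n = 1.332): cos²i = 0.09678 → i = 71.875°, r = 45.520°, D_min = 230.628°, rainbow angle = 50.628°.
Angular width = |53.222° − 50.628°| = 2.594°.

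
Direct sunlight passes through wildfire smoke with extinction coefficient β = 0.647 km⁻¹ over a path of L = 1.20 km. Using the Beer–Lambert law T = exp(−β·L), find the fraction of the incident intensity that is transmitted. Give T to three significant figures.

0.460

τ = β·L = 0.647 × 1.20 = 0.7764.
T = exp(−0.7764) = 0.4601.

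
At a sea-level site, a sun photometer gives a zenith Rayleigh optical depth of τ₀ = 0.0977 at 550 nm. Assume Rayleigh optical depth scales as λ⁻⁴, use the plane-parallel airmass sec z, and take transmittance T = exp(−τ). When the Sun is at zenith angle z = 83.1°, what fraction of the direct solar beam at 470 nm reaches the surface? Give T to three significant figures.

sec 83.1° = 8.3238.
τ = 0.0977 × (550/470)⁴ × 8.3238 = 0.0977 × 1.8753 × 8.3238 = 1.5250.
T = exp(−1.5250) = 0.2176.

0.218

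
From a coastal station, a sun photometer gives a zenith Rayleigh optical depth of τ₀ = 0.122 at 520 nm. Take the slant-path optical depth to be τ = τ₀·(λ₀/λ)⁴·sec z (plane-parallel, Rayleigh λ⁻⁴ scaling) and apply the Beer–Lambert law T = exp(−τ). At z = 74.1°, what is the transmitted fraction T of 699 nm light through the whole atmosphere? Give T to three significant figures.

sec 74.1° = 3.6502.
τ = 0.122 × (520/699)⁴ × 3.6502 = 0.122 × 0.3063 × 3.6502 = 0.1364.
T = exp(−0.1364) = 0.8725.

0.873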